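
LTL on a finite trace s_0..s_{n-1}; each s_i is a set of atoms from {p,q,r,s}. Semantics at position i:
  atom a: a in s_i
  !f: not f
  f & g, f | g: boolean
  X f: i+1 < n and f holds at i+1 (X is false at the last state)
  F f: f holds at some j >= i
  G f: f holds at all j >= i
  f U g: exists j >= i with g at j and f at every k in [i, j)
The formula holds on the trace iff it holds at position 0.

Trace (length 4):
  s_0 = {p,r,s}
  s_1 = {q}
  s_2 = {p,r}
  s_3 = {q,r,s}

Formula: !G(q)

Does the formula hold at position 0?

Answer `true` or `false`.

Answer: true

Derivation:
s_0={p,r,s}: !G(q)=True G(q)=False q=False
s_1={q}: !G(q)=True G(q)=False q=True
s_2={p,r}: !G(q)=True G(q)=False q=False
s_3={q,r,s}: !G(q)=False G(q)=True q=True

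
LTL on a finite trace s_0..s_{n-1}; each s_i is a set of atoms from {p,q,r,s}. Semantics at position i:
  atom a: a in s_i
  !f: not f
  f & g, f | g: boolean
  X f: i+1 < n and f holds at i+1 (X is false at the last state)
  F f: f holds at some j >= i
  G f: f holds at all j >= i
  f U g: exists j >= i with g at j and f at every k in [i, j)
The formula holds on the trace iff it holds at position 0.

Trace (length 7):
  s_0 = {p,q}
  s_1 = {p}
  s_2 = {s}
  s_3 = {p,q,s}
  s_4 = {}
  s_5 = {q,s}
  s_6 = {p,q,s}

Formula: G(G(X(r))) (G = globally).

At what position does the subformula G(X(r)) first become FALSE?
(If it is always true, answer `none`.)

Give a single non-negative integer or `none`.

s_0={p,q}: G(X(r))=False X(r)=False r=False
s_1={p}: G(X(r))=False X(r)=False r=False
s_2={s}: G(X(r))=False X(r)=False r=False
s_3={p,q,s}: G(X(r))=False X(r)=False r=False
s_4={}: G(X(r))=False X(r)=False r=False
s_5={q,s}: G(X(r))=False X(r)=False r=False
s_6={p,q,s}: G(X(r))=False X(r)=False r=False
G(G(X(r))) holds globally = False
First violation at position 0.

Answer: 0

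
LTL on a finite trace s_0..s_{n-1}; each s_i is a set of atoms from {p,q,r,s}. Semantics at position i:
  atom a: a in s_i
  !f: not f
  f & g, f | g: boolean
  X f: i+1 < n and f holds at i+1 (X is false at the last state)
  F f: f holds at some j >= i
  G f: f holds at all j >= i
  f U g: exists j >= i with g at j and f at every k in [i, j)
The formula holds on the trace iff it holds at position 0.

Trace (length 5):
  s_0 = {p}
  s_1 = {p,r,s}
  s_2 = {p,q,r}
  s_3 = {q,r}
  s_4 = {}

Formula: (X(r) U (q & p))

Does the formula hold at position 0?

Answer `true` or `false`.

Answer: true

Derivation:
s_0={p}: (X(r) U (q & p))=True X(r)=True r=False (q & p)=False q=False p=True
s_1={p,r,s}: (X(r) U (q & p))=True X(r)=True r=True (q & p)=False q=False p=True
s_2={p,q,r}: (X(r) U (q & p))=True X(r)=True r=True (q & p)=True q=True p=True
s_3={q,r}: (X(r) U (q & p))=False X(r)=False r=True (q & p)=False q=True p=False
s_4={}: (X(r) U (q & p))=False X(r)=False r=False (q & p)=False q=False p=False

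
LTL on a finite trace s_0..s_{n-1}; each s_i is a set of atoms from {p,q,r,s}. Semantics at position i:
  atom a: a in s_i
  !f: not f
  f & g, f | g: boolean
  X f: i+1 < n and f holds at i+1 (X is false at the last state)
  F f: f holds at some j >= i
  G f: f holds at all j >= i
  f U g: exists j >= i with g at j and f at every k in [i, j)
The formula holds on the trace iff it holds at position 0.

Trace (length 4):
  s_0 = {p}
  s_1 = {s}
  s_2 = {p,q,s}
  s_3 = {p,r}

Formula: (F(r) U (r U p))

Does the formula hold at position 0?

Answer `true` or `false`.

s_0={p}: (F(r) U (r U p))=True F(r)=True r=False (r U p)=True p=True
s_1={s}: (F(r) U (r U p))=True F(r)=True r=False (r U p)=False p=False
s_2={p,q,s}: (F(r) U (r U p))=True F(r)=True r=False (r U p)=True p=True
s_3={p,r}: (F(r) U (r U p))=True F(r)=True r=True (r U p)=True p=True

Answer: true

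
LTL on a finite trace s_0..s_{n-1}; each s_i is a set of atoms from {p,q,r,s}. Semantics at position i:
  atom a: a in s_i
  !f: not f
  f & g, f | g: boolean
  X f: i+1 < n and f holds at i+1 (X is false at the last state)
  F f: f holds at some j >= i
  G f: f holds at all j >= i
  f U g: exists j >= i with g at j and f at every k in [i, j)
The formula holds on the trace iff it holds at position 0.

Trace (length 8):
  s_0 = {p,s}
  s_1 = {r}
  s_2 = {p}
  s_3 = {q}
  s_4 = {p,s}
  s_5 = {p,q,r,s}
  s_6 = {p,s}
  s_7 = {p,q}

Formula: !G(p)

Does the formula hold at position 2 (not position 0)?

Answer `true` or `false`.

s_0={p,s}: !G(p)=True G(p)=False p=True
s_1={r}: !G(p)=True G(p)=False p=False
s_2={p}: !G(p)=True G(p)=False p=True
s_3={q}: !G(p)=True G(p)=False p=False
s_4={p,s}: !G(p)=False G(p)=True p=True
s_5={p,q,r,s}: !G(p)=False G(p)=True p=True
s_6={p,s}: !G(p)=False G(p)=True p=True
s_7={p,q}: !G(p)=False G(p)=True p=True
Evaluating at position 2: result = True

Answer: true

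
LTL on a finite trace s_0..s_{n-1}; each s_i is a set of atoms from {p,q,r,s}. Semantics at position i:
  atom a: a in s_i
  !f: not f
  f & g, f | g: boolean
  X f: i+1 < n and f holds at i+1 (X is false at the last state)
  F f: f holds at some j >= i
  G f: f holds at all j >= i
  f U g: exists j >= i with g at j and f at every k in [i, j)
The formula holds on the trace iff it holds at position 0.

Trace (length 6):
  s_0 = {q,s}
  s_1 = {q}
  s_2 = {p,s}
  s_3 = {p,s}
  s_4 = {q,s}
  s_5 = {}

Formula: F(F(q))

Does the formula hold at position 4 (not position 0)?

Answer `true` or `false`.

s_0={q,s}: F(F(q))=True F(q)=True q=True
s_1={q}: F(F(q))=True F(q)=True q=True
s_2={p,s}: F(F(q))=True F(q)=True q=False
s_3={p,s}: F(F(q))=True F(q)=True q=False
s_4={q,s}: F(F(q))=True F(q)=True q=True
s_5={}: F(F(q))=False F(q)=False q=False
Evaluating at position 4: result = True

Answer: true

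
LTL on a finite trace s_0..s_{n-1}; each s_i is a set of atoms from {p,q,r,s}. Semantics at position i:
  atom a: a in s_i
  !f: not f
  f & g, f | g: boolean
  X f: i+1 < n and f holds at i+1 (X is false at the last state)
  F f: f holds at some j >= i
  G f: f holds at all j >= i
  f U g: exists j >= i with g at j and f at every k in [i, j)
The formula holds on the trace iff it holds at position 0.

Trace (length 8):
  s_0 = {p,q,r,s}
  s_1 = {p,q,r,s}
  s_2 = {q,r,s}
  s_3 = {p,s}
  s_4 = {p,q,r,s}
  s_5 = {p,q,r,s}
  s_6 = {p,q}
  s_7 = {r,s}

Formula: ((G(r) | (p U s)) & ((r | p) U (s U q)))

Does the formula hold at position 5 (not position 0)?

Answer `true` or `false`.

Answer: true

Derivation:
s_0={p,q,r,s}: ((G(r) | (p U s)) & ((r | p) U (s U q)))=True (G(r) | (p U s))=True G(r)=False r=True (p U s)=True p=True s=True ((r | p) U (s U q))=True (r | p)=True (s U q)=True q=True
s_1={p,q,r,s}: ((G(r) | (p U s)) & ((r | p) U (s U q)))=True (G(r) | (p U s))=True G(r)=False r=True (p U s)=True p=True s=True ((r | p) U (s U q))=True (r | p)=True (s U q)=True q=True
s_2={q,r,s}: ((G(r) | (p U s)) & ((r | p) U (s U q)))=True (G(r) | (p U s))=True G(r)=False r=True (p U s)=True p=False s=True ((r | p) U (s U q))=True (r | p)=True (s U q)=True q=True
s_3={p,s}: ((G(r) | (p U s)) & ((r | p) U (s U q)))=True (G(r) | (p U s))=True G(r)=False r=False (p U s)=True p=True s=True ((r | p) U (s U q))=True (r | p)=True (s U q)=True q=False
s_4={p,q,r,s}: ((G(r) | (p U s)) & ((r | p) U (s U q)))=True (G(r) | (p U s))=True G(r)=False r=True (p U s)=True p=True s=True ((r | p) U (s U q))=True (r | p)=True (s U q)=True q=True
s_5={p,q,r,s}: ((G(r) | (p U s)) & ((r | p) U (s U q)))=True (G(r) | (p U s))=True G(r)=False r=True (p U s)=True p=True s=True ((r | p) U (s U q))=True (r | p)=True (s U q)=True q=True
s_6={p,q}: ((G(r) | (p U s)) & ((r | p) U (s U q)))=True (G(r) | (p U s))=True G(r)=False r=False (p U s)=True p=True s=False ((r | p) U (s U q))=True (r | p)=True (s U q)=True q=True
s_7={r,s}: ((G(r) | (p U s)) & ((r | p) U (s U q)))=False (G(r) | (p U s))=True G(r)=True r=True (p U s)=True p=False s=True ((r | p) U (s U q))=False (r | p)=True (s U q)=False q=False
Evaluating at position 5: result = True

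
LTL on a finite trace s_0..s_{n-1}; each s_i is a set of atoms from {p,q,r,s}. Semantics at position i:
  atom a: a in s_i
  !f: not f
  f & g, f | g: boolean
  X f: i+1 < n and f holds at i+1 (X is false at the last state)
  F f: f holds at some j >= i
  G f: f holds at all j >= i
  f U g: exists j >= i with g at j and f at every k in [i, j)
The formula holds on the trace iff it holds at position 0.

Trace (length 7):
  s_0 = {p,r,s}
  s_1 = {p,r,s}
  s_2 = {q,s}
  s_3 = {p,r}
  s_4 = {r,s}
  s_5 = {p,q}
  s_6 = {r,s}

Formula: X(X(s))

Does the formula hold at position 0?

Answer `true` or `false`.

s_0={p,r,s}: X(X(s))=True X(s)=True s=True
s_1={p,r,s}: X(X(s))=False X(s)=True s=True
s_2={q,s}: X(X(s))=True X(s)=False s=True
s_3={p,r}: X(X(s))=False X(s)=True s=False
s_4={r,s}: X(X(s))=True X(s)=False s=True
s_5={p,q}: X(X(s))=False X(s)=True s=False
s_6={r,s}: X(X(s))=False X(s)=False s=True

Answer: true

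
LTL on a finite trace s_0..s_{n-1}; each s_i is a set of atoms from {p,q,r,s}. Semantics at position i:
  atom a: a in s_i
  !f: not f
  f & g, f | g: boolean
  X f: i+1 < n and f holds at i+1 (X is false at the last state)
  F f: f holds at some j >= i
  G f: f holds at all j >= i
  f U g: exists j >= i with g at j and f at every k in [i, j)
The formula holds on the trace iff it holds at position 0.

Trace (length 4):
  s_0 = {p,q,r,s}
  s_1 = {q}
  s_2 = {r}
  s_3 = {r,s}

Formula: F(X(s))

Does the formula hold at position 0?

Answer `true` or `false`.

Answer: true

Derivation:
s_0={p,q,r,s}: F(X(s))=True X(s)=False s=True
s_1={q}: F(X(s))=True X(s)=False s=False
s_2={r}: F(X(s))=True X(s)=True s=False
s_3={r,s}: F(X(s))=False X(s)=False s=True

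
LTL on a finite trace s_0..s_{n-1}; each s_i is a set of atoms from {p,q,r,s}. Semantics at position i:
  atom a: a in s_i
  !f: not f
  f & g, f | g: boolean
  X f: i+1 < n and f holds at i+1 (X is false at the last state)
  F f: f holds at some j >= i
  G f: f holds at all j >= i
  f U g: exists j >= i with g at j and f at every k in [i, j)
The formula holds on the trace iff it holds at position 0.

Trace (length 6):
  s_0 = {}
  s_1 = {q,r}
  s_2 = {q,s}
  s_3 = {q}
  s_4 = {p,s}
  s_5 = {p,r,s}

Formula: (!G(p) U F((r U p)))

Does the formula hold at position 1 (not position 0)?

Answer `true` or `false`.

Answer: true

Derivation:
s_0={}: (!G(p) U F((r U p)))=True !G(p)=True G(p)=False p=False F((r U p))=True (r U p)=False r=False
s_1={q,r}: (!G(p) U F((r U p)))=True !G(p)=True G(p)=False p=False F((r U p))=True (r U p)=False r=True
s_2={q,s}: (!G(p) U F((r U p)))=True !G(p)=True G(p)=False p=False F((r U p))=True (r U p)=False r=False
s_3={q}: (!G(p) U F((r U p)))=True !G(p)=True G(p)=False p=False F((r U p))=True (r U p)=False r=False
s_4={p,s}: (!G(p) U F((r U p)))=True !G(p)=False G(p)=True p=True F((r U p))=True (r U p)=True r=False
s_5={p,r,s}: (!G(p) U F((r U p)))=True !G(p)=False G(p)=True p=True F((r U p))=True (r U p)=True r=True
Evaluating at position 1: result = True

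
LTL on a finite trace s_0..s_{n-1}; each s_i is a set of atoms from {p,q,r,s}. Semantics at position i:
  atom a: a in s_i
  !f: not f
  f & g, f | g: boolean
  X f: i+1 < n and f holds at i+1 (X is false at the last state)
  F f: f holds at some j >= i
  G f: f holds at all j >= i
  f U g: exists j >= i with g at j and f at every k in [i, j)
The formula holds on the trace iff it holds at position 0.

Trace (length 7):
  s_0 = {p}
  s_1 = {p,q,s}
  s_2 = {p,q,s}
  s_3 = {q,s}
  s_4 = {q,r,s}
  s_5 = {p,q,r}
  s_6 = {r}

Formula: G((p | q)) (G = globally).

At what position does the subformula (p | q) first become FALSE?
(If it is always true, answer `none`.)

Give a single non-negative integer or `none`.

s_0={p}: (p | q)=True p=True q=False
s_1={p,q,s}: (p | q)=True p=True q=True
s_2={p,q,s}: (p | q)=True p=True q=True
s_3={q,s}: (p | q)=True p=False q=True
s_4={q,r,s}: (p | q)=True p=False q=True
s_5={p,q,r}: (p | q)=True p=True q=True
s_6={r}: (p | q)=False p=False q=False
G((p | q)) holds globally = False
First violation at position 6.

Answer: 6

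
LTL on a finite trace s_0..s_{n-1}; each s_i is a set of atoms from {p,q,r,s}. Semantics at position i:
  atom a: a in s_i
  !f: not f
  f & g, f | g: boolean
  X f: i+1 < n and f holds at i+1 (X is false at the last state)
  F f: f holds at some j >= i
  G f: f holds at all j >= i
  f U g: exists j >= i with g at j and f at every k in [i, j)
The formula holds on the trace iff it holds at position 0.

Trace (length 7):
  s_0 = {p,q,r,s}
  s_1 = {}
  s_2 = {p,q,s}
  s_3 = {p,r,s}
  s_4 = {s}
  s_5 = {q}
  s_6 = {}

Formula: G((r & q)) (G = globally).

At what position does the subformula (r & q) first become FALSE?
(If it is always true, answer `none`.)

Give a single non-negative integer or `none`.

Answer: 1

Derivation:
s_0={p,q,r,s}: (r & q)=True r=True q=True
s_1={}: (r & q)=False r=False q=False
s_2={p,q,s}: (r & q)=False r=False q=True
s_3={p,r,s}: (r & q)=False r=True q=False
s_4={s}: (r & q)=False r=False q=False
s_5={q}: (r & q)=False r=False q=True
s_6={}: (r & q)=False r=False q=False
G((r & q)) holds globally = False
First violation at position 1.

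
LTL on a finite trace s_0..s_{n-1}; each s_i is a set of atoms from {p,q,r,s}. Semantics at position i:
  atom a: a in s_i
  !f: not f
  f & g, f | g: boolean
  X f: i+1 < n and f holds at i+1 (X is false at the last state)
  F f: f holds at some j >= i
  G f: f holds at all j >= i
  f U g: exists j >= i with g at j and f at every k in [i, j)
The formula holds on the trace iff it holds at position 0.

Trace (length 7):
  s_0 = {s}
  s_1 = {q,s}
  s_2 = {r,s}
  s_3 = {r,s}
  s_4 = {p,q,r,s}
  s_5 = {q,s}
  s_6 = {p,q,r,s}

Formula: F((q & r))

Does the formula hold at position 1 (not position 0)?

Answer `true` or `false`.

Answer: true

Derivation:
s_0={s}: F((q & r))=True (q & r)=False q=False r=False
s_1={q,s}: F((q & r))=True (q & r)=False q=True r=False
s_2={r,s}: F((q & r))=True (q & r)=False q=False r=True
s_3={r,s}: F((q & r))=True (q & r)=False q=False r=True
s_4={p,q,r,s}: F((q & r))=True (q & r)=True q=True r=True
s_5={q,s}: F((q & r))=True (q & r)=False q=True r=False
s_6={p,q,r,s}: F((q & r))=True (q & r)=True q=True r=True
Evaluating at position 1: result = True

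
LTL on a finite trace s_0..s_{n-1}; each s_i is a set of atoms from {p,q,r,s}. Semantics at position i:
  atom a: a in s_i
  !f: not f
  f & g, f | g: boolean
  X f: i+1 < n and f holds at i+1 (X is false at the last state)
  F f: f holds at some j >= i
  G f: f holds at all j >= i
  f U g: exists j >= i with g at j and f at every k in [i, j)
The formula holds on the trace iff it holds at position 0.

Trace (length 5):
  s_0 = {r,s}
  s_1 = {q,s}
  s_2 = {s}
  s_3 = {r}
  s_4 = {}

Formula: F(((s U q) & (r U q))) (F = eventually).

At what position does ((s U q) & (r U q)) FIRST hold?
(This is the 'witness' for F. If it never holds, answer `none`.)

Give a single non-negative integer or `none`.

Answer: 0

Derivation:
s_0={r,s}: ((s U q) & (r U q))=True (s U q)=True s=True q=False (r U q)=True r=True
s_1={q,s}: ((s U q) & (r U q))=True (s U q)=True s=True q=True (r U q)=True r=False
s_2={s}: ((s U q) & (r U q))=False (s U q)=False s=True q=False (r U q)=False r=False
s_3={r}: ((s U q) & (r U q))=False (s U q)=False s=False q=False (r U q)=False r=True
s_4={}: ((s U q) & (r U q))=False (s U q)=False s=False q=False (r U q)=False r=False
F(((s U q) & (r U q))) holds; first witness at position 0.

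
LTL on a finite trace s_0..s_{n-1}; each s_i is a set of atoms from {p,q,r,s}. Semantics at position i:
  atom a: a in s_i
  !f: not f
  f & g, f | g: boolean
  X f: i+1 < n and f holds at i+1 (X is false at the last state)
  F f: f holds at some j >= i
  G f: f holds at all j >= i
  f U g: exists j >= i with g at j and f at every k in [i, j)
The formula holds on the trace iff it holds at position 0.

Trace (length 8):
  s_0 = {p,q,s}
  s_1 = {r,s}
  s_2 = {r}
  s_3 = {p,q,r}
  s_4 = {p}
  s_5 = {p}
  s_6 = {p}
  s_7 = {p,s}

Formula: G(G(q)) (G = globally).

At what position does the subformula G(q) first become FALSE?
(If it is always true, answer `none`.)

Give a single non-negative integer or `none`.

s_0={p,q,s}: G(q)=False q=True
s_1={r,s}: G(q)=False q=False
s_2={r}: G(q)=False q=False
s_3={p,q,r}: G(q)=False q=True
s_4={p}: G(q)=False q=False
s_5={p}: G(q)=False q=False
s_6={p}: G(q)=False q=False
s_7={p,s}: G(q)=False q=False
G(G(q)) holds globally = False
First violation at position 0.

Answer: 0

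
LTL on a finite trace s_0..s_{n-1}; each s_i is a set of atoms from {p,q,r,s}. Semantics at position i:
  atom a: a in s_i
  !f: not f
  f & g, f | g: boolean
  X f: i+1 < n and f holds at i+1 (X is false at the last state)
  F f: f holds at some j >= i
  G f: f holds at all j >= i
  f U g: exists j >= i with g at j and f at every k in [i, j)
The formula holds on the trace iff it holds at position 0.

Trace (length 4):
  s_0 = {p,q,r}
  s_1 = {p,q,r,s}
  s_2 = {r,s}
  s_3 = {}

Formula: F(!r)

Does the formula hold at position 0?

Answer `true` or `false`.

s_0={p,q,r}: F(!r)=True !r=False r=True
s_1={p,q,r,s}: F(!r)=True !r=False r=True
s_2={r,s}: F(!r)=True !r=False r=True
s_3={}: F(!r)=True !r=True r=False

Answer: true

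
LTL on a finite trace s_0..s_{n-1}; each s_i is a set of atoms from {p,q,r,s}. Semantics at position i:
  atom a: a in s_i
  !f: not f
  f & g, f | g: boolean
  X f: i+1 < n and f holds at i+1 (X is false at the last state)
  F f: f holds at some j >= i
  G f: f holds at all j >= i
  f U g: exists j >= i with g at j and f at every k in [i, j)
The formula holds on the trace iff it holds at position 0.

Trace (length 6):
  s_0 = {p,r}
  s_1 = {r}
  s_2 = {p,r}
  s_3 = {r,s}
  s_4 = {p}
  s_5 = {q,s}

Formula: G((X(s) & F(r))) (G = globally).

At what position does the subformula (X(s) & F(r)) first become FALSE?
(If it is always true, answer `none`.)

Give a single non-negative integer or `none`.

s_0={p,r}: (X(s) & F(r))=False X(s)=False s=False F(r)=True r=True
s_1={r}: (X(s) & F(r))=False X(s)=False s=False F(r)=True r=True
s_2={p,r}: (X(s) & F(r))=True X(s)=True s=False F(r)=True r=True
s_3={r,s}: (X(s) & F(r))=False X(s)=False s=True F(r)=True r=True
s_4={p}: (X(s) & F(r))=False X(s)=True s=False F(r)=False r=False
s_5={q,s}: (X(s) & F(r))=False X(s)=False s=True F(r)=False r=False
G((X(s) & F(r))) holds globally = False
First violation at position 0.

Answer: 0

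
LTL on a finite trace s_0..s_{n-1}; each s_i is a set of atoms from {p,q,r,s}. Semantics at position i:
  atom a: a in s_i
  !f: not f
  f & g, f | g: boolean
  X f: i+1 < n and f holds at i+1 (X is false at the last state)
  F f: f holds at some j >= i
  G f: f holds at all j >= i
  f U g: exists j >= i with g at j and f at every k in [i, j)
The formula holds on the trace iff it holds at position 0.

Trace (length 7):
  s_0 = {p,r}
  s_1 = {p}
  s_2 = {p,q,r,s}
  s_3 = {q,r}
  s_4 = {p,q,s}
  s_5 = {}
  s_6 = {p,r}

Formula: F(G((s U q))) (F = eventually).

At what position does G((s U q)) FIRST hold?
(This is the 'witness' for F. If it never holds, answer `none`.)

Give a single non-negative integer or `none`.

s_0={p,r}: G((s U q))=False (s U q)=False s=False q=False
s_1={p}: G((s U q))=False (s U q)=False s=False q=False
s_2={p,q,r,s}: G((s U q))=False (s U q)=True s=True q=True
s_3={q,r}: G((s U q))=False (s U q)=True s=False q=True
s_4={p,q,s}: G((s U q))=False (s U q)=True s=True q=True
s_5={}: G((s U q))=False (s U q)=False s=False q=False
s_6={p,r}: G((s U q))=False (s U q)=False s=False q=False
F(G((s U q))) does not hold (no witness exists).

Answer: none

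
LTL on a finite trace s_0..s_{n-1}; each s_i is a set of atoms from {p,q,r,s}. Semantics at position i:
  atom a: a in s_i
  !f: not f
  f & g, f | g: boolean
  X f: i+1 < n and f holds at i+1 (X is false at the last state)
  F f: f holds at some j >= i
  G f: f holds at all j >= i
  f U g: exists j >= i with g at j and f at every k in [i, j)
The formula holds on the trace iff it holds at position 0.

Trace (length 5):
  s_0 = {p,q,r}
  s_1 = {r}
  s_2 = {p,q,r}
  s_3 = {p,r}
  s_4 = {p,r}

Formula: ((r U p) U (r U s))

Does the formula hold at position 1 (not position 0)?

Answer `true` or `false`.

s_0={p,q,r}: ((r U p) U (r U s))=False (r U p)=True r=True p=True (r U s)=False s=False
s_1={r}: ((r U p) U (r U s))=False (r U p)=True r=True p=False (r U s)=False s=False
s_2={p,q,r}: ((r U p) U (r U s))=False (r U p)=True r=True p=True (r U s)=False s=False
s_3={p,r}: ((r U p) U (r U s))=False (r U p)=True r=True p=True (r U s)=False s=False
s_4={p,r}: ((r U p) U (r U s))=False (r U p)=True r=True p=True (r U s)=False s=False
Evaluating at position 1: result = False

Answer: false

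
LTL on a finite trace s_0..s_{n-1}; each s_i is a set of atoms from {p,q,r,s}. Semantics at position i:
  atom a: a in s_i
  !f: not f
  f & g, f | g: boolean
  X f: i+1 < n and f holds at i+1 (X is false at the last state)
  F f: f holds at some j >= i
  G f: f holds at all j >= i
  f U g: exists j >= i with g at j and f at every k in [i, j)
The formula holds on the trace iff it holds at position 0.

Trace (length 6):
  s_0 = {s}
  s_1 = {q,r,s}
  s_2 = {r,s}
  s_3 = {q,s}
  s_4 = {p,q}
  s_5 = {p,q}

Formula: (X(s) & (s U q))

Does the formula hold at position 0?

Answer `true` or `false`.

s_0={s}: (X(s) & (s U q))=True X(s)=True s=True (s U q)=True q=False
s_1={q,r,s}: (X(s) & (s U q))=True X(s)=True s=True (s U q)=True q=True
s_2={r,s}: (X(s) & (s U q))=True X(s)=True s=True (s U q)=True q=False
s_3={q,s}: (X(s) & (s U q))=False X(s)=False s=True (s U q)=True q=True
s_4={p,q}: (X(s) & (s U q))=False X(s)=False s=False (s U q)=True q=True
s_5={p,q}: (X(s) & (s U q))=False X(s)=False s=False (s U q)=True q=True

Answer: true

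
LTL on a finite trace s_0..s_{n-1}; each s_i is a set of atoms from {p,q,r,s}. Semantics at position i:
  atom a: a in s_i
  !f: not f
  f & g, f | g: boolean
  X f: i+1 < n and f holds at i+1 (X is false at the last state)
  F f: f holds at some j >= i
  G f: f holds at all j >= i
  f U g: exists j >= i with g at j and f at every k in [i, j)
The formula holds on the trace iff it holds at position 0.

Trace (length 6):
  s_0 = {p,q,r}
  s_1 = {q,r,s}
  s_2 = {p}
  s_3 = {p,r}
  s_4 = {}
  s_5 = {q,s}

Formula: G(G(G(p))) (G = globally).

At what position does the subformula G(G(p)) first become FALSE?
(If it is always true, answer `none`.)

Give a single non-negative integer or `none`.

s_0={p,q,r}: G(G(p))=False G(p)=False p=True
s_1={q,r,s}: G(G(p))=False G(p)=False p=False
s_2={p}: G(G(p))=False G(p)=False p=True
s_3={p,r}: G(G(p))=False G(p)=False p=True
s_4={}: G(G(p))=False G(p)=False p=False
s_5={q,s}: G(G(p))=False G(p)=False p=False
G(G(G(p))) holds globally = False
First violation at position 0.

Answer: 0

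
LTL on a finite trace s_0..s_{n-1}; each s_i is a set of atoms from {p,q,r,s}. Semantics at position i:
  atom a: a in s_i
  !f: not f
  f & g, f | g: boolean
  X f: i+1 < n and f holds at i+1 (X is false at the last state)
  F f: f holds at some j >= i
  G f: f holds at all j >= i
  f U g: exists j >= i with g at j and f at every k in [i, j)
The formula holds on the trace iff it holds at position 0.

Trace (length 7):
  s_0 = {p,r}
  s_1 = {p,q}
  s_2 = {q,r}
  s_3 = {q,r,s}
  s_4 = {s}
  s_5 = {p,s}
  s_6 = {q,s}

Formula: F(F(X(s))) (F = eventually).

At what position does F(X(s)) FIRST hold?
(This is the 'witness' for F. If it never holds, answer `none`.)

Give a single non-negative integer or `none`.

Answer: 0

Derivation:
s_0={p,r}: F(X(s))=True X(s)=False s=False
s_1={p,q}: F(X(s))=True X(s)=False s=False
s_2={q,r}: F(X(s))=True X(s)=True s=False
s_3={q,r,s}: F(X(s))=True X(s)=True s=True
s_4={s}: F(X(s))=True X(s)=True s=True
s_5={p,s}: F(X(s))=True X(s)=True s=True
s_6={q,s}: F(X(s))=False X(s)=False s=True
F(F(X(s))) holds; first witness at position 0.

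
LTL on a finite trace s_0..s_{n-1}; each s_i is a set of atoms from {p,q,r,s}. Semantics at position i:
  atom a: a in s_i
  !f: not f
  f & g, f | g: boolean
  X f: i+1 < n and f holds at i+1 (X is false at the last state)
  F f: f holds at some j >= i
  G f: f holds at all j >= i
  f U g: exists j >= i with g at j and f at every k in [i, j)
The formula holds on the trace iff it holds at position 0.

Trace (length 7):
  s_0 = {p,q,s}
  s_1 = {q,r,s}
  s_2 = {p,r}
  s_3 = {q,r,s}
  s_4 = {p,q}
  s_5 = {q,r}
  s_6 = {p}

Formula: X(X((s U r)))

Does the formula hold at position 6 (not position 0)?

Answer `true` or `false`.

Answer: false

Derivation:
s_0={p,q,s}: X(X((s U r)))=True X((s U r))=True (s U r)=True s=True r=False
s_1={q,r,s}: X(X((s U r)))=True X((s U r))=True (s U r)=True s=True r=True
s_2={p,r}: X(X((s U r)))=False X((s U r))=True (s U r)=True s=False r=True
s_3={q,r,s}: X(X((s U r)))=True X((s U r))=False (s U r)=True s=True r=True
s_4={p,q}: X(X((s U r)))=False X((s U r))=True (s U r)=False s=False r=False
s_5={q,r}: X(X((s U r)))=False X((s U r))=False (s U r)=True s=False r=True
s_6={p}: X(X((s U r)))=False X((s U r))=False (s U r)=False s=False r=False
Evaluating at position 6: result = False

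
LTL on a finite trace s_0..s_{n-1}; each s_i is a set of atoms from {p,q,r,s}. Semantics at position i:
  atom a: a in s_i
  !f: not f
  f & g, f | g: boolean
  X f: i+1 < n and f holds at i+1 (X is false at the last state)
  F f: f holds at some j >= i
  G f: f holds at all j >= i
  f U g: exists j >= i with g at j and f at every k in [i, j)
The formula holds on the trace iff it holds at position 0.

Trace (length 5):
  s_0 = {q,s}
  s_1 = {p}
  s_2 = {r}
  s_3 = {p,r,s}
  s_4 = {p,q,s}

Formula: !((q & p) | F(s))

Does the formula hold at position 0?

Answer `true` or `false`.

s_0={q,s}: !((q & p) | F(s))=False ((q & p) | F(s))=True (q & p)=False q=True p=False F(s)=True s=True
s_1={p}: !((q & p) | F(s))=False ((q & p) | F(s))=True (q & p)=False q=False p=True F(s)=True s=False
s_2={r}: !((q & p) | F(s))=False ((q & p) | F(s))=True (q & p)=False q=False p=False F(s)=True s=False
s_3={p,r,s}: !((q & p) | F(s))=False ((q & p) | F(s))=True (q & p)=False q=False p=True F(s)=True s=True
s_4={p,q,s}: !((q & p) | F(s))=False ((q & p) | F(s))=True (q & p)=True q=True p=True F(s)=True s=True

Answer: false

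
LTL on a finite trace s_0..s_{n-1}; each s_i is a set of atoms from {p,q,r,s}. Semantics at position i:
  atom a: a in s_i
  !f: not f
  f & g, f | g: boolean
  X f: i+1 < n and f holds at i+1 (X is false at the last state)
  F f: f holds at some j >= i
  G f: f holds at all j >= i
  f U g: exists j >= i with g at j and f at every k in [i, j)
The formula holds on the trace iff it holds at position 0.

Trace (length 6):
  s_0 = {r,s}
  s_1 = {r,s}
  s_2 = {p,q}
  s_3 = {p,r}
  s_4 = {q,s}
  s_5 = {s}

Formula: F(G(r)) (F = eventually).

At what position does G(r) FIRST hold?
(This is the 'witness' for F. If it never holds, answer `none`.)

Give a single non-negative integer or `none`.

Answer: none

Derivation:
s_0={r,s}: G(r)=False r=True
s_1={r,s}: G(r)=False r=True
s_2={p,q}: G(r)=False r=False
s_3={p,r}: G(r)=False r=True
s_4={q,s}: G(r)=False r=False
s_5={s}: G(r)=False r=False
F(G(r)) does not hold (no witness exists).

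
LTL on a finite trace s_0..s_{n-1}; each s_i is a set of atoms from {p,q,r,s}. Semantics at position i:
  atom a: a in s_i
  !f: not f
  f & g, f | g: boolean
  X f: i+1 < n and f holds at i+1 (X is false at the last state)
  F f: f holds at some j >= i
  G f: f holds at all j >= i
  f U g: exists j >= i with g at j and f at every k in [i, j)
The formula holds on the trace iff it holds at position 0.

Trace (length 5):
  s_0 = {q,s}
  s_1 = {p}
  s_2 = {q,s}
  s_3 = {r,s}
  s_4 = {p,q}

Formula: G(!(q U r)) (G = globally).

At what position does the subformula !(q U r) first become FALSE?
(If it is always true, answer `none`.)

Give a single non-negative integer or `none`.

s_0={q,s}: !(q U r)=True (q U r)=False q=True r=False
s_1={p}: !(q U r)=True (q U r)=False q=False r=False
s_2={q,s}: !(q U r)=False (q U r)=True q=True r=False
s_3={r,s}: !(q U r)=False (q U r)=True q=False r=True
s_4={p,q}: !(q U r)=True (q U r)=False q=True r=False
G(!(q U r)) holds globally = False
First violation at position 2.

Answer: 2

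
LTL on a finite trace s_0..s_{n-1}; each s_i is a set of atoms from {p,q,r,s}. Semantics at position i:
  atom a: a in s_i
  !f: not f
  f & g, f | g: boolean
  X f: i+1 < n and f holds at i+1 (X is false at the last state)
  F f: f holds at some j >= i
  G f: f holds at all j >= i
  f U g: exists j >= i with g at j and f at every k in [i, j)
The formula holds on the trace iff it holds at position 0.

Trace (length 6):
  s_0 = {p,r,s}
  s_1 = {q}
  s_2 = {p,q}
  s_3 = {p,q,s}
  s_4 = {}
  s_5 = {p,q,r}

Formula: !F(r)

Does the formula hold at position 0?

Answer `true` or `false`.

s_0={p,r,s}: !F(r)=False F(r)=True r=True
s_1={q}: !F(r)=False F(r)=True r=False
s_2={p,q}: !F(r)=False F(r)=True r=False
s_3={p,q,s}: !F(r)=False F(r)=True r=False
s_4={}: !F(r)=False F(r)=True r=False
s_5={p,q,r}: !F(r)=False F(r)=True r=True

Answer: false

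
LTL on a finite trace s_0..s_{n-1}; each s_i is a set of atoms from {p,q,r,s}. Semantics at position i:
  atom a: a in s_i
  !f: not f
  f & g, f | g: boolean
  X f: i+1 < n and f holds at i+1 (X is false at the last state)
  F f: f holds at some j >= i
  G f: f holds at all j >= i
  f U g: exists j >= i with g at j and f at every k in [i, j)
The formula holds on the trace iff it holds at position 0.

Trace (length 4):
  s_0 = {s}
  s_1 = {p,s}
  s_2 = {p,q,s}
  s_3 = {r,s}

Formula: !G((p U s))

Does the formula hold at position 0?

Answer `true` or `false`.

Answer: false

Derivation:
s_0={s}: !G((p U s))=False G((p U s))=True (p U s)=True p=False s=True
s_1={p,s}: !G((p U s))=False G((p U s))=True (p U s)=True p=True s=True
s_2={p,q,s}: !G((p U s))=False G((p U s))=True (p U s)=True p=True s=True
s_3={r,s}: !G((p U s))=False G((p U s))=True (p U s)=True p=False s=True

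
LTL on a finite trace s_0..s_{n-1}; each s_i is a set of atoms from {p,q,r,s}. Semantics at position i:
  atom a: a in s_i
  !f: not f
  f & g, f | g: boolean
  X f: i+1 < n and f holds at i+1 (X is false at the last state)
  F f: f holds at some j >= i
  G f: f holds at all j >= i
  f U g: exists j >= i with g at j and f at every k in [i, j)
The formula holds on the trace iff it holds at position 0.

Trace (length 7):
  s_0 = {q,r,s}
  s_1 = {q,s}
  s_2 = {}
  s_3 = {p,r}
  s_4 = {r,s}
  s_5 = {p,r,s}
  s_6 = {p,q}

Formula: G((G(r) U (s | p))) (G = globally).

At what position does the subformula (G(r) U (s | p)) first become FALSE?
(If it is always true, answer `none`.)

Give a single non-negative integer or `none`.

Answer: 2

Derivation:
s_0={q,r,s}: (G(r) U (s | p))=True G(r)=False r=True (s | p)=True s=True p=False
s_1={q,s}: (G(r) U (s | p))=True G(r)=False r=False (s | p)=True s=True p=False
s_2={}: (G(r) U (s | p))=False G(r)=False r=False (s | p)=False s=False p=False
s_3={p,r}: (G(r) U (s | p))=True G(r)=False r=True (s | p)=True s=False p=True
s_4={r,s}: (G(r) U (s | p))=True G(r)=False r=True (s | p)=True s=True p=False
s_5={p,r,s}: (G(r) U (s | p))=True G(r)=False r=True (s | p)=True s=True p=True
s_6={p,q}: (G(r) U (s | p))=True G(r)=False r=False (s | p)=True s=False p=True
G((G(r) U (s | p))) holds globally = False
First violation at position 2.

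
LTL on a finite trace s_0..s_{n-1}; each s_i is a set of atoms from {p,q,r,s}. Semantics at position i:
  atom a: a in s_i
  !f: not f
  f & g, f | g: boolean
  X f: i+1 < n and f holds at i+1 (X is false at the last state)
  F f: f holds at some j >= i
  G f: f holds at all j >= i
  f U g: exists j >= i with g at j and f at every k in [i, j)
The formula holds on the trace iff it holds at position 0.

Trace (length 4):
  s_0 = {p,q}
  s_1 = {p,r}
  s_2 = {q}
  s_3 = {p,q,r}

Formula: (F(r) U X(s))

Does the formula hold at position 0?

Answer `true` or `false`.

Answer: false

Derivation:
s_0={p,q}: (F(r) U X(s))=False F(r)=True r=False X(s)=False s=False
s_1={p,r}: (F(r) U X(s))=False F(r)=True r=True X(s)=False s=False
s_2={q}: (F(r) U X(s))=False F(r)=True r=False X(s)=False s=False
s_3={p,q,r}: (F(r) U X(s))=False F(r)=True r=True X(s)=False s=False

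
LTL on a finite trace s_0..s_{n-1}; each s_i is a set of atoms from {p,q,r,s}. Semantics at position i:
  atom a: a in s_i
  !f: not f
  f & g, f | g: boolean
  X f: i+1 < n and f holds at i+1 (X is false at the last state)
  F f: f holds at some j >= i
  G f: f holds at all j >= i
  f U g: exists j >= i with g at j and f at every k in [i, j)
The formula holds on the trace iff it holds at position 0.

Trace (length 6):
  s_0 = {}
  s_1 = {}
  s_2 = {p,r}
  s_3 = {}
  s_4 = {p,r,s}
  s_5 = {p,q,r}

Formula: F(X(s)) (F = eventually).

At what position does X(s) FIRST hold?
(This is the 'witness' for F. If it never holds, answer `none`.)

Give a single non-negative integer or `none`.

Answer: 3

Derivation:
s_0={}: X(s)=False s=False
s_1={}: X(s)=False s=False
s_2={p,r}: X(s)=False s=False
s_3={}: X(s)=True s=False
s_4={p,r,s}: X(s)=False s=True
s_5={p,q,r}: X(s)=False s=False
F(X(s)) holds; first witness at position 3.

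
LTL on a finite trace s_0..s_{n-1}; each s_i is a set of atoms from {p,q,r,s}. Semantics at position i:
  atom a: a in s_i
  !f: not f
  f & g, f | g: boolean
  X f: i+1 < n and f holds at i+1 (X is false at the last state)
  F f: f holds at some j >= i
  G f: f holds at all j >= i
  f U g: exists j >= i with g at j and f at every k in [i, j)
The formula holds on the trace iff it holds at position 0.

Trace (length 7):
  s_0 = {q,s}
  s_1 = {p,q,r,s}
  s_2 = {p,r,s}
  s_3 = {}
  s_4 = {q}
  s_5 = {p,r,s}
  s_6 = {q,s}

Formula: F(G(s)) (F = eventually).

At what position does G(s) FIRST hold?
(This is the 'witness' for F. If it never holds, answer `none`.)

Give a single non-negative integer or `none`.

s_0={q,s}: G(s)=False s=True
s_1={p,q,r,s}: G(s)=False s=True
s_2={p,r,s}: G(s)=False s=True
s_3={}: G(s)=False s=False
s_4={q}: G(s)=False s=False
s_5={p,r,s}: G(s)=True s=True
s_6={q,s}: G(s)=True s=True
F(G(s)) holds; first witness at position 5.

Answer: 5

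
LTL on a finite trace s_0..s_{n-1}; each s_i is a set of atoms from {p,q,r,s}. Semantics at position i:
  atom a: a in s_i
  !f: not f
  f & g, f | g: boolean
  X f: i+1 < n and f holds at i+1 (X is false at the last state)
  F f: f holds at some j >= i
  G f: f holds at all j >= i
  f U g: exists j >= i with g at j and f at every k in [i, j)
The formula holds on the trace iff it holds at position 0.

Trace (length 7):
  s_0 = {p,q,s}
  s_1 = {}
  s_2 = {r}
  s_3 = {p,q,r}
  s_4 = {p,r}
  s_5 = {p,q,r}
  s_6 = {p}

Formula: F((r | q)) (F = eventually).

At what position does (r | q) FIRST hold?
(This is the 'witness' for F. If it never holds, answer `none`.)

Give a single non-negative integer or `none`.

Answer: 0

Derivation:
s_0={p,q,s}: (r | q)=True r=False q=True
s_1={}: (r | q)=False r=False q=False
s_2={r}: (r | q)=True r=True q=False
s_3={p,q,r}: (r | q)=True r=True q=True
s_4={p,r}: (r | q)=True r=True q=False
s_5={p,q,r}: (r | q)=True r=True q=True
s_6={p}: (r | q)=False r=False q=False
F((r | q)) holds; first witness at position 0.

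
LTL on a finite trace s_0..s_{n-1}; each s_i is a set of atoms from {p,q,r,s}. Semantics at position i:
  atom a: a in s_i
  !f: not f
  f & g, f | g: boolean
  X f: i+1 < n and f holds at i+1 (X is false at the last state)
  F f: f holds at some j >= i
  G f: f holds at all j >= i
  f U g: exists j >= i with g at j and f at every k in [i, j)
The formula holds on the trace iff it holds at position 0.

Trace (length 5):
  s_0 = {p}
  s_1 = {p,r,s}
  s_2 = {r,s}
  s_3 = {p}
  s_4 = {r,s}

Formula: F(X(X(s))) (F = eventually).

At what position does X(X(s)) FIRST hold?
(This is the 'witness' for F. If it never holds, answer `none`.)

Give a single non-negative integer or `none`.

s_0={p}: X(X(s))=True X(s)=True s=False
s_1={p,r,s}: X(X(s))=False X(s)=True s=True
s_2={r,s}: X(X(s))=True X(s)=False s=True
s_3={p}: X(X(s))=False X(s)=True s=False
s_4={r,s}: X(X(s))=False X(s)=False s=True
F(X(X(s))) holds; first witness at position 0.

Answer: 0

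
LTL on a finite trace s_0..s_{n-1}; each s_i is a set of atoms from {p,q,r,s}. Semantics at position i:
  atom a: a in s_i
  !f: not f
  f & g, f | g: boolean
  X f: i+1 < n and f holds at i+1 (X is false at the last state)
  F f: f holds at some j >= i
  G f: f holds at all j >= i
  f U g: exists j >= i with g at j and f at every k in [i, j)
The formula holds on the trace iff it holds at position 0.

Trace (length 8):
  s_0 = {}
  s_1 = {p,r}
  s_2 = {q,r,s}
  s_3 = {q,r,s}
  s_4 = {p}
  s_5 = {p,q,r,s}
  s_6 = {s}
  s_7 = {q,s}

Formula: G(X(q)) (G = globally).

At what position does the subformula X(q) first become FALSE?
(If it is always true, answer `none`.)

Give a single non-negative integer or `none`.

Answer: 0

Derivation:
s_0={}: X(q)=False q=False
s_1={p,r}: X(q)=True q=False
s_2={q,r,s}: X(q)=True q=True
s_3={q,r,s}: X(q)=False q=True
s_4={p}: X(q)=True q=False
s_5={p,q,r,s}: X(q)=False q=True
s_6={s}: X(q)=True q=False
s_7={q,s}: X(q)=False q=True
G(X(q)) holds globally = False
First violation at position 0.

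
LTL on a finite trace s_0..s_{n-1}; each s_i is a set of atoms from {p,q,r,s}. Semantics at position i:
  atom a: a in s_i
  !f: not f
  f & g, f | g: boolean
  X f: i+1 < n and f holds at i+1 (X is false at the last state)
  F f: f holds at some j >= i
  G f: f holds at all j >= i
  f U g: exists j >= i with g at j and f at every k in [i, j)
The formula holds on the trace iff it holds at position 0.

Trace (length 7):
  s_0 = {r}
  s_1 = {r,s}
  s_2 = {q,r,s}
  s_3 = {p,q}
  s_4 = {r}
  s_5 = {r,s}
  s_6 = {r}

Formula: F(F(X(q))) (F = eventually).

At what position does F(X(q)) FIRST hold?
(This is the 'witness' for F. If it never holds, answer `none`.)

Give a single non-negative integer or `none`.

s_0={r}: F(X(q))=True X(q)=False q=False
s_1={r,s}: F(X(q))=True X(q)=True q=False
s_2={q,r,s}: F(X(q))=True X(q)=True q=True
s_3={p,q}: F(X(q))=False X(q)=False q=True
s_4={r}: F(X(q))=False X(q)=False q=False
s_5={r,s}: F(X(q))=False X(q)=False q=False
s_6={r}: F(X(q))=False X(q)=False q=False
F(F(X(q))) holds; first witness at position 0.

Answer: 0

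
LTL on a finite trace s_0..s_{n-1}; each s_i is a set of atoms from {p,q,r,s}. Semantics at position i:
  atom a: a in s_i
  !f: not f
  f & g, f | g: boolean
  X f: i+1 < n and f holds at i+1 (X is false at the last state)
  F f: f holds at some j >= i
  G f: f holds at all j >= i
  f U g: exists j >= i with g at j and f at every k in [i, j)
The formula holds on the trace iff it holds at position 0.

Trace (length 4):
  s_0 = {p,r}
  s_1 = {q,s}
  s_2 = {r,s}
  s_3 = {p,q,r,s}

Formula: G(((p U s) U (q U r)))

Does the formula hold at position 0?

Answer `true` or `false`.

Answer: true

Derivation:
s_0={p,r}: G(((p U s) U (q U r)))=True ((p U s) U (q U r))=True (p U s)=True p=True s=False (q U r)=True q=False r=True
s_1={q,s}: G(((p U s) U (q U r)))=True ((p U s) U (q U r))=True (p U s)=True p=False s=True (q U r)=True q=True r=False
s_2={r,s}: G(((p U s) U (q U r)))=True ((p U s) U (q U r))=True (p U s)=True p=False s=True (q U r)=True q=False r=True
s_3={p,q,r,s}: G(((p U s) U (q U r)))=True ((p U s) U (q U r))=True (p U s)=True p=True s=True (q U r)=True q=True r=True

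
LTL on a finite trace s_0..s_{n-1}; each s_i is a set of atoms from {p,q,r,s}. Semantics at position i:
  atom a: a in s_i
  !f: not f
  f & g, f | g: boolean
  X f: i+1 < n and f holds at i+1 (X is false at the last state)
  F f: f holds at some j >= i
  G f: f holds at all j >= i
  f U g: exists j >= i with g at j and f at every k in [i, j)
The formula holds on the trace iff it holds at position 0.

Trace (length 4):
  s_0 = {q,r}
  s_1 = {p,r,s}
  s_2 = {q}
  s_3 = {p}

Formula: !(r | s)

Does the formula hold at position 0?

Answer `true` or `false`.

s_0={q,r}: !(r | s)=False (r | s)=True r=True s=False
s_1={p,r,s}: !(r | s)=False (r | s)=True r=True s=True
s_2={q}: !(r | s)=True (r | s)=False r=False s=False
s_3={p}: !(r | s)=True (r | s)=False r=False s=False

Answer: false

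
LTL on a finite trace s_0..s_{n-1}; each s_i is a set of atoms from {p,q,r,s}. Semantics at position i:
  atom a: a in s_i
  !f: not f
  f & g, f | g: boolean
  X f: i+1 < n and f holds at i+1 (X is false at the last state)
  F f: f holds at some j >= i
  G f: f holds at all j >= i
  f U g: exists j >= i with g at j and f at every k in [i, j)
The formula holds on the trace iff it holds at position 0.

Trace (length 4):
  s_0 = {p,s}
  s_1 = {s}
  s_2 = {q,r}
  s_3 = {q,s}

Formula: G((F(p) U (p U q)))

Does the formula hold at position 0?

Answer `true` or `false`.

Answer: false

Derivation:
s_0={p,s}: G((F(p) U (p U q)))=False (F(p) U (p U q))=False F(p)=True p=True (p U q)=False q=False
s_1={s}: G((F(p) U (p U q)))=False (F(p) U (p U q))=False F(p)=False p=False (p U q)=False q=False
s_2={q,r}: G((F(p) U (p U q)))=True (F(p) U (p U q))=True F(p)=False p=False (p U q)=True q=True
s_3={q,s}: G((F(p) U (p U q)))=True (F(p) U (p U q))=True F(p)=False p=False (p U q)=True q=True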